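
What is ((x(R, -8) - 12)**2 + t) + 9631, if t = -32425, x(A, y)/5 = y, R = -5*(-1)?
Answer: -20090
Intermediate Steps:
R = 5
x(A, y) = 5*y
((x(R, -8) - 12)**2 + t) + 9631 = ((5*(-8) - 12)**2 - 32425) + 9631 = ((-40 - 12)**2 - 32425) + 9631 = ((-52)**2 - 32425) + 9631 = (2704 - 32425) + 9631 = -29721 + 9631 = -20090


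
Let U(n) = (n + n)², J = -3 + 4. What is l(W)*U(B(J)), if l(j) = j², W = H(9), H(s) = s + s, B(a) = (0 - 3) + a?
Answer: 5184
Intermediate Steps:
J = 1
B(a) = -3 + a
H(s) = 2*s
W = 18 (W = 2*9 = 18)
U(n) = 4*n² (U(n) = (2*n)² = 4*n²)
l(W)*U(B(J)) = 18²*(4*(-3 + 1)²) = 324*(4*(-2)²) = 324*(4*4) = 324*16 = 5184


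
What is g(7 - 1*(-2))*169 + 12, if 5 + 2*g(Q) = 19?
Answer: 1195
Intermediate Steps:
g(Q) = 7 (g(Q) = -5/2 + (1/2)*19 = -5/2 + 19/2 = 7)
g(7 - 1*(-2))*169 + 12 = 7*169 + 12 = 1183 + 12 = 1195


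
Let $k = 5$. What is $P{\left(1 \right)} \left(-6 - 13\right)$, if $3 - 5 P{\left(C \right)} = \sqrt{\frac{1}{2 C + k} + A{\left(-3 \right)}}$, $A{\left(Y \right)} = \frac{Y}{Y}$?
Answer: $- \frac{57}{5} + \frac{38 \sqrt{14}}{35} \approx -7.3376$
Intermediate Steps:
$A{\left(Y \right)} = 1$
$P{\left(C \right)} = \frac{3}{5} - \frac{\sqrt{1 + \frac{1}{5 + 2 C}}}{5}$ ($P{\left(C \right)} = \frac{3}{5} - \frac{\sqrt{\frac{1}{2 C + 5} + 1}}{5} = \frac{3}{5} - \frac{\sqrt{\frac{1}{5 + 2 C} + 1}}{5} = \frac{3}{5} - \frac{\sqrt{1 + \frac{1}{5 + 2 C}}}{5}$)
$P{\left(1 \right)} \left(-6 - 13\right) = \left(\frac{3}{5} - \frac{\sqrt{2} \sqrt{\frac{3 + 1}{5 + 2 \cdot 1}}}{5}\right) \left(-6 - 13\right) = \left(\frac{3}{5} - \frac{\sqrt{2} \sqrt{\frac{1}{5 + 2} \cdot 4}}{5}\right) \left(-19\right) = \left(\frac{3}{5} - \frac{\sqrt{2} \sqrt{\frac{1}{7} \cdot 4}}{5}\right) \left(-19\right) = \left(\frac{3}{5} - \frac{\sqrt{2} \sqrt{\frac{4}{7}}}{5}\right) \left(-19\right) = \left(\frac{3}{5} - \frac{\sqrt{2} \frac{2 \sqrt{7}}{7}}{5}\right) \left(-19\right) = \left(\frac{3}{5} - \frac{2 \sqrt{14}}{35}\right) \left(-19\right) = - \frac{57}{5} + \frac{38 \sqrt{14}}{35}$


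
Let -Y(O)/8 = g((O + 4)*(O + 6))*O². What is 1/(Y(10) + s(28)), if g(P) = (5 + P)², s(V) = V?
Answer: -1/41952772 ≈ -2.3836e-8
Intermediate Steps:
Y(O) = -8*O²*(5 + (4 + O)*(6 + O))² (Y(O) = -8*(5 + (O + 4)*(O + 6))²*O² = -8*(5 + (4 + O)*(6 + O))²*O² = -8*O²*(5 + (4 + O)*(6 + O))²)
1/(Y(10) + s(28)) = 1/(-8*10²*(29 + 10² + 10*10)² + 28) = 1/(-8*100*(29 + 100 + 100)² + 28) = 1/(-8*100*229² + 28) = 1/(-8*100*52441 + 28) = 1/(-41952800 + 28) = 1/(-41952772) = -1/41952772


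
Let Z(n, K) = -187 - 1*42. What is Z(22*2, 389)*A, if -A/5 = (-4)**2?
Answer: 18320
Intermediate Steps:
Z(n, K) = -229 (Z(n, K) = -187 - 42 = -229)
A = -80 (A = -5*(-4)**2 = -5*16 = -80)
Z(22*2, 389)*A = -229*(-80) = 18320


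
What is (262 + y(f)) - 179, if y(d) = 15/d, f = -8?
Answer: 649/8 ≈ 81.125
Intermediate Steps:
(262 + y(f)) - 179 = (262 + 15/(-8)) - 179 = (262 + 15*(-⅛)) - 179 = (262 - 15/8) - 179 = 2081/8 - 179 = 649/8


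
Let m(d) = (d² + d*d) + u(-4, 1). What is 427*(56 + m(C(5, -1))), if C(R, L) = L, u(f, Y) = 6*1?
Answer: 27328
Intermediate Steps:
u(f, Y) = 6
m(d) = 6 + 2*d² (m(d) = (d² + d*d) + 6 = (d² + d²) + 6 = 2*d² + 6 = 6 + 2*d²)
427*(56 + m(C(5, -1))) = 427*(56 + (6 + 2*(-1)²)) = 427*(56 + (6 + 2*1)) = 427*(56 + (6 + 2)) = 427*(56 + 8) = 427*64 = 27328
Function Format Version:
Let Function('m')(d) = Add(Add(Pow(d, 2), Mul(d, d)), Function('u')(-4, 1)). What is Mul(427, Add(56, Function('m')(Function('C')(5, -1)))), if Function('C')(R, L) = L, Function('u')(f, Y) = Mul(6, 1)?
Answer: 27328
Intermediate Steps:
Function('u')(f, Y) = 6
Function('m')(d) = Add(6, Mul(2, Pow(d, 2))) (Function('m')(d) = Add(Add(Pow(d, 2), Mul(d, d)), 6) = Add(Add(Pow(d, 2), Pow(d, 2)), 6) = Add(Mul(2, Pow(d, 2)), 6) = Add(6, Mul(2, Pow(d, 2))))
Mul(427, Add(56, Function('m')(Function('C')(5, -1)))) = Mul(427, Add(56, Add(6, Mul(2, Pow(-1, 2))))) = Mul(427, Add(56, Add(6, Mul(2, 1)))) = Mul(427, Add(56, Add(6, 2))) = Mul(427, Add(56, 8)) = Mul(427, 64) = 27328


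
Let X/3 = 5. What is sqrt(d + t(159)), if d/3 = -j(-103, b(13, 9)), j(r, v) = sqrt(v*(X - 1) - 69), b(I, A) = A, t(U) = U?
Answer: sqrt(159 - 3*sqrt(57)) ≈ 11.677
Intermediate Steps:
X = 15 (X = 3*5 = 15)
j(r, v) = sqrt(-69 + 14*v) (j(r, v) = sqrt(v*(15 - 1) - 69) = sqrt(v*14 - 69) = sqrt(14*v - 69) = sqrt(-69 + 14*v))
d = -3*sqrt(57) (d = 3*(-sqrt(-69 + 14*9)) = 3*(-sqrt(-69 + 126)) = 3*(-sqrt(57)) = -3*sqrt(57) ≈ -22.650)
sqrt(d + t(159)) = sqrt(-3*sqrt(57) + 159) = sqrt(159 - 3*sqrt(57))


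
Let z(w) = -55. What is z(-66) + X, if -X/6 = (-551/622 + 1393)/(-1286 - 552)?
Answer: -28841305/571618 ≈ -50.456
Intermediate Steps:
X = 2597685/571618 (X = -6*(-551/622 + 1393)/(-1286 - 552) = -6*(-551*1/622 + 1393)/(-1838) = -6*(-551/622 + 1393)*(-1)/1838 = -2597685*(-1)/(311*1838) = -6*(-865895/1143236) = 2597685/571618 ≈ 4.5444)
z(-66) + X = -55 + 2597685/571618 = -28841305/571618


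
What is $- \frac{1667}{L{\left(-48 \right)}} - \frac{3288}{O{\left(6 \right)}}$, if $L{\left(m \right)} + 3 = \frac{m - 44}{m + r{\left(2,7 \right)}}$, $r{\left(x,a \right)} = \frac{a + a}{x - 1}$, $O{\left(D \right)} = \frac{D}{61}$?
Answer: $- \frac{138801}{5} \approx -27760.0$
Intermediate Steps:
$O{\left(D \right)} = \frac{D}{61}$ ($O{\left(D \right)} = D \frac{1}{61} = \frac{D}{61}$)
$r{\left(x,a \right)} = \frac{2 a}{-1 + x}$
$L{\left(m \right)} = -3 + \frac{-44 + m}{14 + m}$ ($L{\left(m \right)} = -3 + \frac{m - 44}{m + 2 \cdot 7 \frac{1}{-1 + 2}} = -3 + \frac{-44 + m}{m + 2 \cdot 7 \cdot 1^{-1}} = -3 + \frac{-44 + m}{m + 2 \cdot 7 \cdot 1} = -3 + \frac{-44 + m}{m + 14} = -3 + \frac{-44 + m}{14 + m}$)
$- \frac{1667}{L{\left(-48 \right)}} - \frac{3288}{O{\left(6 \right)}} = - \frac{1667}{2 \frac{1}{14 - 48} \left(-43 - -48\right)} - \frac{3288}{\frac{1}{61} \cdot 6} = - \frac{1667}{2 \frac{1}{-34} \left(-43 + 48\right)} - \frac{3288}{\frac{6}{61}} = - \frac{1667}{2 \left(- \frac{1}{34}\right) 5} - 33428 = - \frac{1667}{- \frac{5}{17}} - 33428 = \left(-1667\right) \left(- \frac{17}{5}\right) - 33428 = \frac{28339}{5} - 33428 = - \frac{138801}{5}$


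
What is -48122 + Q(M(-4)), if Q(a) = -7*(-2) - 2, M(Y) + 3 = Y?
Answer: -48110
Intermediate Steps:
M(Y) = -3 + Y
Q(a) = 12 (Q(a) = 14 - 2 = 12)
-48122 + Q(M(-4)) = -48122 + 12 = -48110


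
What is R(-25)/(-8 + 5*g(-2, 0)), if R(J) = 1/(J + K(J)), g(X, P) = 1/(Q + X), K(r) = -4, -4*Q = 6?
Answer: 7/1914 ≈ 0.0036573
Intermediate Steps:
Q = -3/2 (Q = -¼*6 = -3/2 ≈ -1.5000)
g(X, P) = 1/(-3/2 + X)
R(J) = 1/(-4 + J) (R(J) = 1/(J - 4) = 1/(-4 + J))
R(-25)/(-8 + 5*g(-2, 0)) = 1/((-4 - 25)*(-8 + 5*(2/(-3 + 2*(-2))))) = 1/((-29)*(-8 + 5*(2/(-3 - 4)))) = -1/(29*(-8 + 5*(2/(-7)))) = -1/(29*(-8 + 5*(2*(-⅐)))) = -1/(29*(-8 + 5*(-2/7))) = -1/(29*(-8 - 10/7)) = -1/(29*(-66/7)) = -1/29*(-7/66) = 7/1914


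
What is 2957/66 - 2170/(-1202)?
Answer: 1848767/39666 ≈ 46.608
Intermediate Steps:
2957/66 - 2170/(-1202) = 2957*(1/66) - 2170*(-1/1202) = 2957/66 + 1085/601 = 1848767/39666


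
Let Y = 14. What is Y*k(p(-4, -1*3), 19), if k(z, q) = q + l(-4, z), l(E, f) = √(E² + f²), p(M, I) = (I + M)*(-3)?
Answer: 266 + 14*√457 ≈ 565.29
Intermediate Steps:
p(M, I) = -3*I - 3*M
k(z, q) = q + √(16 + z²) (k(z, q) = q + √((-4)² + z²) = q + √(16 + z²))
Y*k(p(-4, -1*3), 19) = 14*(19 + √(16 + (-(-3)*3 - 3*(-4))²)) = 14*(19 + √(16 + (-3*(-3) + 12)²)) = 14*(19 + √(16 + (9 + 12)²)) = 14*(19 + √(16 + 21²)) = 14*(19 + √(16 + 441)) = 14*(19 + √457) = 266 + 14*√457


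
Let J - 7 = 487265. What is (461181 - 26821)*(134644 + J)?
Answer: 270135433760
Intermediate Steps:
J = 487272 (J = 7 + 487265 = 487272)
(461181 - 26821)*(134644 + J) = (461181 - 26821)*(134644 + 487272) = 434360*621916 = 270135433760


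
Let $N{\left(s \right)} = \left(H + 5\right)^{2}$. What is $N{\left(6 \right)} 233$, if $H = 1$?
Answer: $8388$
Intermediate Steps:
$N{\left(s \right)} = 36$ ($N{\left(s \right)} = \left(1 + 5\right)^{2} = 6^{2} = 36$)
$N{\left(6 \right)} 233 = 36 \cdot 233 = 8388$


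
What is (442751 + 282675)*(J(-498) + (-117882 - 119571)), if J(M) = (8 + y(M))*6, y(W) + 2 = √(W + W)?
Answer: -172228464642 + 8705112*I*√249 ≈ -1.7223e+11 + 1.3736e+8*I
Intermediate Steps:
y(W) = -2 + √2*√W (y(W) = -2 + √(W + W) = -2 + √(2*W) = -2 + √2*√W)
J(M) = 36 + 6*√2*√M (J(M) = (8 + (-2 + √2*√M))*6 = (6 + √2*√M)*6 = 36 + 6*√2*√M)
(442751 + 282675)*(J(-498) + (-117882 - 119571)) = (442751 + 282675)*((36 + 6*√2*√(-498)) + (-117882 - 119571)) = 725426*((36 + 6*√2*(I*√498)) - 237453) = 725426*((36 + 12*I*√249) - 237453) = 725426*(-237417 + 12*I*√249) = -172228464642 + 8705112*I*√249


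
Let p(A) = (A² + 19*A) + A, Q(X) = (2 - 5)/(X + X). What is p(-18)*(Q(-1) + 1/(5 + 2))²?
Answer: -4761/49 ≈ -97.163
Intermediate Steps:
Q(X) = -3/(2*X) (Q(X) = -3*1/(2*X) = -3/(2*X))
p(A) = A² + 20*A
p(-18)*(Q(-1) + 1/(5 + 2))² = (-18*(20 - 18))*(-3/2/(-1) + 1/(5 + 2))² = (-18*2)*(-3/2*(-1) + 1/7)² = -36*(3/2 + ⅐)² = -36*(23/14)² = -36*529/196 = -4761/49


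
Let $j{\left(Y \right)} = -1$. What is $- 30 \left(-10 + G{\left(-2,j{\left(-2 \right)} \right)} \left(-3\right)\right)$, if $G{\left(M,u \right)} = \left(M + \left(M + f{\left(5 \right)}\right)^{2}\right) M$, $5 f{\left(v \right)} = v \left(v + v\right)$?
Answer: $-10860$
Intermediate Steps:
$f{\left(v \right)} = \frac{2 v^{2}}{5}$ ($f{\left(v \right)} = \frac{v \left(v + v\right)}{5} = \frac{v 2 v}{5} = \frac{2 v^{2}}{5}$)
$G{\left(M,u \right)} = M \left(M + \left(10 + M\right)^{2}\right)$ ($G{\left(M,u \right)} = \left(M + \left(M + \frac{2 \cdot 5^{2}}{5}\right)^{2}\right) M = \left(M + \left(M + \frac{2}{5} \cdot 25\right)^{2}\right) M = \left(M + \left(M + 10\right)^{2}\right) M = \left(M + \left(10 + M\right)^{2}\right) M = M \left(M + \left(10 + M\right)^{2}\right)$)
$- 30 \left(-10 + G{\left(-2,j{\left(-2 \right)} \right)} \left(-3\right)\right) = - 30 \left(-10 + - 2 \left(-2 + \left(10 - 2\right)^{2}\right) \left(-3\right)\right) = - 30 \left(-10 + - 2 \left(-2 + 8^{2}\right) \left(-3\right)\right) = - 30 \left(-10 + - 2 \left(-2 + 64\right) \left(-3\right)\right) = - 30 \left(-10 + \left(-2\right) 62 \left(-3\right)\right) = - 30 \left(-10 - -372\right) = - 30 \left(-10 + 372\right) = \left(-30\right) 362 = -10860$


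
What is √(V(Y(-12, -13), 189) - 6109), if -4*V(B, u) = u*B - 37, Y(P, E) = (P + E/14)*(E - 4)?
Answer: 3*I*√29306/4 ≈ 128.39*I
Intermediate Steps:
Y(P, E) = (-4 + E)*(P + E/14) (Y(P, E) = (P + E*(1/14))*(-4 + E) = (P + E/14)*(-4 + E) = (-4 + E)*(P + E/14))
V(B, u) = 37/4 - B*u/4 (V(B, u) = -(u*B - 37)/4 = -(B*u - 37)/4 = -(-37 + B*u)/4 = 37/4 - B*u/4)
√(V(Y(-12, -13), 189) - 6109) = √((37/4 - ¼*(-4*(-12) - 2/7*(-13) + (1/14)*(-13)² - 13*(-12))*189) - 6109) = √((37/4 - ¼*(48 + 26/7 + (1/14)*169 + 156)*189) - 6109) = √((37/4 - ¼*(48 + 26/7 + 169/14 + 156)*189) - 6109) = √((37/4 - ¼*3077/14*189) - 6109) = √((37/4 - 83079/8) - 6109) = √(-83005/8 - 6109) = √(-131877/8) = 3*I*√29306/4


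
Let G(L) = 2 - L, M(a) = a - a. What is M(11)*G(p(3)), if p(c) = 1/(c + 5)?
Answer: 0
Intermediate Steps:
p(c) = 1/(5 + c)
M(a) = 0
M(11)*G(p(3)) = 0*(2 - 1/(5 + 3)) = 0*(2 - 1/8) = 0*(15/8) = 0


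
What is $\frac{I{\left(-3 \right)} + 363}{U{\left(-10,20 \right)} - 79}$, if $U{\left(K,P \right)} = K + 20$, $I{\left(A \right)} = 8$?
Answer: $- \frac{371}{69} \approx -5.3768$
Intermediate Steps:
$U{\left(K,P \right)} = 20 + K$
$\frac{I{\left(-3 \right)} + 363}{U{\left(-10,20 \right)} - 79} = \frac{8 + 363}{\left(20 - 10\right) - 79} = \frac{371}{10 - 79} = \frac{371}{-69} = 371 \left(- \frac{1}{69}\right) = - \frac{371}{69}$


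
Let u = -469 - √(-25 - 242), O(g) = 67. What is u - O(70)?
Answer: -536 - I*√267 ≈ -536.0 - 16.34*I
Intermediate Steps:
u = -469 - I*√267 (u = -469 - √(-267) = -469 - I*√267 ≈ -469.0 - 16.34*I)
u - O(70) = (-469 - I*√267) - 1*67 = (-469 - I*√267) - 67 = -536 - I*√267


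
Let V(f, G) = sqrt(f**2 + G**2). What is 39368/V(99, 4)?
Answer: 39368*sqrt(9817)/9817 ≈ 397.33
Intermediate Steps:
V(f, G) = sqrt(G**2 + f**2)
39368/V(99, 4) = 39368/(sqrt(4**2 + 99**2)) = 39368/(sqrt(16 + 9801)) = 39368/(sqrt(9817)) = 39368*(sqrt(9817)/9817) = 39368*sqrt(9817)/9817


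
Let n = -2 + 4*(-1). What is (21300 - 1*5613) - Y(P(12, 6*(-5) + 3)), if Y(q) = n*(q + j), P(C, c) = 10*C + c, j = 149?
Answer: 17139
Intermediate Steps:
n = -6 (n = -2 - 4 = -6)
P(C, c) = c + 10*C
Y(q) = -894 - 6*q (Y(q) = -6*(q + 149) = -6*(149 + q) = -894 - 6*q)
(21300 - 1*5613) - Y(P(12, 6*(-5) + 3)) = (21300 - 1*5613) - (-894 - 6*((6*(-5) + 3) + 10*12)) = (21300 - 5613) - (-894 - 6*((-30 + 3) + 120)) = 15687 - (-894 - 6*(-27 + 120)) = 15687 - (-894 - 6*93) = 15687 - (-894 - 558) = 15687 - 1*(-1452) = 15687 + 1452 = 17139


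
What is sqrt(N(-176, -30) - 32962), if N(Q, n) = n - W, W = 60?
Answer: 2*I*sqrt(8263) ≈ 181.8*I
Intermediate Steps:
N(Q, n) = -60 + n (N(Q, n) = n - 1*60 = n - 60 = -60 + n)
sqrt(N(-176, -30) - 32962) = sqrt((-60 - 30) - 32962) = sqrt(-90 - 32962) = sqrt(-33052) = 2*I*sqrt(8263)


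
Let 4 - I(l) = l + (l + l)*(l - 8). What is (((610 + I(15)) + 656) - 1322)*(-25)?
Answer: 6925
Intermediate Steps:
I(l) = 4 - l - 2*l*(-8 + l) (I(l) = 4 - (l + (l + l)*(l - 8)) = 4 - (l + (2*l)*(-8 + l)) = 4 - (l + 2*l*(-8 + l)) = 4 + (-l - 2*l*(-8 + l)) = 4 - l - 2*l*(-8 + l))
(((610 + I(15)) + 656) - 1322)*(-25) = (((610 + (4 - 2*15**2 + 15*15)) + 656) - 1322)*(-25) = (((610 + (4 - 2*225 + 225)) + 656) - 1322)*(-25) = (((610 + (4 - 450 + 225)) + 656) - 1322)*(-25) = (((610 - 221) + 656) - 1322)*(-25) = ((389 + 656) - 1322)*(-25) = (1045 - 1322)*(-25) = -277*(-25) = 6925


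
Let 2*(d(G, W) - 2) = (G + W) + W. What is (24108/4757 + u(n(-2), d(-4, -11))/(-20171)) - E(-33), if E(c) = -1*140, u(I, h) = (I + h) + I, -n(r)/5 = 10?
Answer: 13920293075/95953447 ≈ 145.07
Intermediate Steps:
n(r) = -50 (n(r) = -5*10 = -50)
d(G, W) = 2 + W + G/2 (d(G, W) = 2 + ((G + W) + W)/2 = 2 + (G + 2*W)/2 = 2 + (W + G/2) = 2 + W + G/2)
u(I, h) = h + 2*I
E(c) = -140
(24108/4757 + u(n(-2), d(-4, -11))/(-20171)) - E(-33) = (24108/4757 + ((2 - 11 + (½)*(-4)) + 2*(-50))/(-20171)) - 1*(-140) = (24108*(1/4757) + ((2 - 11 - 2) - 100)*(-1/20171)) + 140 = (24108/4757 + (-11 - 100)*(-1/20171)) + 140 = (24108/4757 - 111*(-1/20171)) + 140 = (24108/4757 + 111/20171) + 140 = 486810495/95953447 + 140 = 13920293075/95953447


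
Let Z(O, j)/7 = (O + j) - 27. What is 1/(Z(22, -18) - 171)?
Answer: -1/332 ≈ -0.0030120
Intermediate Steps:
Z(O, j) = -189 + 7*O + 7*j (Z(O, j) = 7*((O + j) - 27) = 7*(-27 + O + j) = -189 + 7*O + 7*j)
1/(Z(22, -18) - 171) = 1/((-189 + 7*22 + 7*(-18)) - 171) = 1/((-189 + 154 - 126) - 171) = 1/(-161 - 171) = 1/(-332) = -1/332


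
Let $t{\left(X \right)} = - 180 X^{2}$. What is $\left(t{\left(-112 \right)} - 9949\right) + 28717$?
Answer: $-2239152$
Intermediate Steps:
$\left(t{\left(-112 \right)} - 9949\right) + 28717 = \left(- 180 \left(-112\right)^{2} - 9949\right) + 28717 = \left(\left(-180\right) 12544 - 9949\right) + 28717 = \left(-2257920 - 9949\right) + 28717 = -2267869 + 28717 = -2239152$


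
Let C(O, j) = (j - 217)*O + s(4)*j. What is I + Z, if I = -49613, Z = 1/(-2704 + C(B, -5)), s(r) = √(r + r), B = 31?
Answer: -2279498958367/45945598 + 5*√2/45945598 ≈ -49613.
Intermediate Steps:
s(r) = √2*√r (s(r) = √(2*r) = √2*√r)
C(O, j) = O*(-217 + j) + 2*j*√2 (C(O, j) = (j - 217)*O + (√2*√4)*j = (-217 + j)*O + (√2*2)*j = O*(-217 + j) + (2*√2)*j = O*(-217 + j) + 2*j*√2)
Z = 1/(-9586 - 10*√2) (Z = 1/(-2704 + (-217*31 + 31*(-5) + 2*(-5)*√2)) = 1/(-2704 + (-6727 - 155 - 10*√2)) = 1/(-2704 + (-6882 - 10*√2)) = 1/(-9586 - 10*√2) ≈ -0.00010417)
I + Z = -49613 + (-4793/45945598 + 5*√2/45945598) = -2279498958367/45945598 + 5*√2/45945598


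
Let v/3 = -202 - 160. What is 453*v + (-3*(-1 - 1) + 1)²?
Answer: -491909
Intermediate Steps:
v = -1086 (v = 3*(-202 - 160) = 3*(-362) = -1086)
453*v + (-3*(-1 - 1) + 1)² = 453*(-1086) + (-3*(-1 - 1) + 1)² = -491958 + (-3*(-2) + 1)² = -491958 + (6 + 1)² = -491958 + 7² = -491958 + 49 = -491909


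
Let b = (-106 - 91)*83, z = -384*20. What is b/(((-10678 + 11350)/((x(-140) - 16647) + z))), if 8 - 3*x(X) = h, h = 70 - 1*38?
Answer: 397901585/672 ≈ 5.9212e+5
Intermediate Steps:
h = 32 (h = 70 - 38 = 32)
z = -7680
x(X) = -8 (x(X) = 8/3 - ⅓*32 = 8/3 - 32/3 = -8)
b = -16351 (b = -197*83 = -16351)
b/(((-10678 + 11350)/((x(-140) - 16647) + z))) = -16351*((-8 - 16647) - 7680)/(-10678 + 11350) = -16351/(672/(-16655 - 7680)) = -16351/(672/(-24335)) = -16351/(672*(-1/24335)) = -16351/(-672/24335) = -16351*(-24335/672) = 397901585/672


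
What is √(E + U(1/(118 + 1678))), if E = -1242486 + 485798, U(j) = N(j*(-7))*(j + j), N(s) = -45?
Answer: I*√610196270362/898 ≈ 869.88*I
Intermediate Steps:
U(j) = -90*j (U(j) = -45*(j + j) = -90*j)
E = -756688
√(E + U(1/(118 + 1678))) = √(-756688 - 90/(118 + 1678)) = √(-756688 - 90/1796) = √(-756688 - 90*1/1796) = √(-756688 - 45/898) = √(-679505869/898) = I*√610196270362/898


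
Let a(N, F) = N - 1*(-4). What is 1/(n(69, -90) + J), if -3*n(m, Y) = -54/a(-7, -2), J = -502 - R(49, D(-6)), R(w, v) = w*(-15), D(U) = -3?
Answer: 1/227 ≈ 0.0044053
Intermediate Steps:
a(N, F) = 4 + N (a(N, F) = N + 4 = 4 + N)
R(w, v) = -15*w
J = 233 (J = -502 - (-15)*49 = -502 - 1*(-735) = -502 + 735 = 233)
n(m, Y) = -6 (n(m, Y) = -(-18)/(4 - 7) = -(-18)/(-3) = -(-18)*(-1)/3 = -⅓*18 = -6)
1/(n(69, -90) + J) = 1/(-6 + 233) = 1/227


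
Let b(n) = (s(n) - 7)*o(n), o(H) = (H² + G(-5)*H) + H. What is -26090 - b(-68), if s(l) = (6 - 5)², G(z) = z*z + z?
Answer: -6914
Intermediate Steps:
G(z) = z + z² (G(z) = z² + z = z + z²)
o(H) = H² + 21*H (o(H) = (H² + (-5*(1 - 5))*H) + H = (H² + (-5*(-4))*H) + H = (H² + 20*H) + H = H² + 21*H)
s(l) = 1 (s(l) = 1² = 1)
b(n) = -6*n*(21 + n) (b(n) = (1 - 7)*(n*(21 + n)) = -6*n*(21 + n))
-26090 - b(-68) = -26090 - (-6)*(-68)*(21 - 68) = -26090 - (-6)*(-68)*(-47) = -26090 - 1*(-19176) = -26090 + 19176 = -6914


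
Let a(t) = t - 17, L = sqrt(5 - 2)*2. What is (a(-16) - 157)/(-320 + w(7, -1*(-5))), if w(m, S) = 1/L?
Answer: 729600/1228799 + 380*sqrt(3)/1228799 ≈ 0.59429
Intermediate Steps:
L = 2*sqrt(3) (L = sqrt(3)*2 = 2*sqrt(3) ≈ 3.4641)
w(m, S) = sqrt(3)/6 (w(m, S) = 1/(2*sqrt(3)) = sqrt(3)/6)
a(t) = -17 + t
(a(-16) - 157)/(-320 + w(7, -1*(-5))) = ((-17 - 16) - 157)/(-320 + sqrt(3)/6) = (-33 - 157)/(-320 + sqrt(3)/6) = -190/(-320 + sqrt(3)/6)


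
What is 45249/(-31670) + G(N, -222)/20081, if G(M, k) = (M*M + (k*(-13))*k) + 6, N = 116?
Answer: -20773019269/635965270 ≈ -32.664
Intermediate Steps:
G(M, k) = 6 + M² - 13*k² (G(M, k) = (M² + (-13*k)*k) + 6 = (M² - 13*k²) + 6 = 6 + M² - 13*k²)
45249/(-31670) + G(N, -222)/20081 = 45249/(-31670) + (6 + 116² - 13*(-222)²)/20081 = 45249*(-1/31670) + (6 + 13456 - 13*49284)*(1/20081) = -45249/31670 + (6 + 13456 - 640692)*(1/20081) = -45249/31670 - 627230*1/20081 = -45249/31670 - 627230/20081 = -20773019269/635965270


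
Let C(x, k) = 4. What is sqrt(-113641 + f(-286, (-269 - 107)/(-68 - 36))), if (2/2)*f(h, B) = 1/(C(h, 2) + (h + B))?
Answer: 2*I*sqrt(372093630062)/3619 ≈ 337.11*I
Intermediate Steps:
f(h, B) = 1/(4 + B + h) (f(h, B) = 1/(4 + (h + B)) = 1/(4 + (B + h)) = 1/(4 + B + h))
sqrt(-113641 + f(-286, (-269 - 107)/(-68 - 36))) = sqrt(-113641 + 1/(4 + (-269 - 107)/(-68 - 36) - 286)) = sqrt(-113641 + 1/(4 - 376/(-104) - 286)) = sqrt(-113641 + 1/(4 - 376*(-1/104) - 286)) = sqrt(-113641 + 1/(4 + 47/13 - 286)) = sqrt(-113641 + 1/(-3619/13)) = sqrt(-113641 - 13/3619) = sqrt(-411266792/3619) = 2*I*sqrt(372093630062)/3619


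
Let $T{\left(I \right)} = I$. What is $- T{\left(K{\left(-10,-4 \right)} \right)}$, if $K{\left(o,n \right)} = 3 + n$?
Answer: $1$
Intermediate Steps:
$- T{\left(K{\left(-10,-4 \right)} \right)} = - (3 - 4) = \left(-1\right) \left(-1\right) = 1$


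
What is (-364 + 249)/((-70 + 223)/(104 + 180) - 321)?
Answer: 1420/3957 ≈ 0.35886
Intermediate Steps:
(-364 + 249)/((-70 + 223)/(104 + 180) - 321) = -115/(153/284 - 321) = -115/(-91011/284) = -115*(-284/91011) = 1420/3957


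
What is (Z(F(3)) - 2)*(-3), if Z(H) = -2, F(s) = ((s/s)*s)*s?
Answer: 12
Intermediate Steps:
F(s) = s² (F(s) = (1*s)*s = s*s = s²)
(Z(F(3)) - 2)*(-3) = (-2 - 2)*(-3) = -4*(-3) = 12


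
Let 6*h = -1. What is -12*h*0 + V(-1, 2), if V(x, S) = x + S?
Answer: 1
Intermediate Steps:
h = -1/6 (h = (1/6)*(-1) = -1/6 ≈ -0.16667)
V(x, S) = S + x
-12*h*0 + V(-1, 2) = -(-2)*0 + (2 - 1) = -12*0 + 1 = 0 + 1 = 1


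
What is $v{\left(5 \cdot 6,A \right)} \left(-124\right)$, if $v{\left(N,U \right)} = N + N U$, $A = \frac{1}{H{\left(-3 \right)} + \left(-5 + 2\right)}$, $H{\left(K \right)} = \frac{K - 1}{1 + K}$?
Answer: $0$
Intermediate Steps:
$H{\left(K \right)} = \frac{-1 + K}{1 + K}$
$A = -1$ ($A = \frac{1}{\frac{-1 - 3}{1 - 3} + \left(-5 + 2\right)} = \frac{1}{\frac{1}{-2} \left(-4\right) - 3} = \frac{1}{\left(- \frac{1}{2}\right) \left(-4\right) - 3} = \frac{1}{2 - 3} = \frac{1}{-1} = -1$)
$v{\left(5 \cdot 6,A \right)} \left(-124\right) = 5 \cdot 6 \left(1 - 1\right) \left(-124\right) = 30 \cdot 0 \left(-124\right) = 0 \left(-124\right) = 0$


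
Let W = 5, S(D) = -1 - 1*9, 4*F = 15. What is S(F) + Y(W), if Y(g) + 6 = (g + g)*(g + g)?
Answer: 84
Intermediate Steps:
F = 15/4 (F = (¼)*15 = 15/4 ≈ 3.7500)
S(D) = -10 (S(D) = -1 - 9 = -10)
Y(g) = -6 + 4*g² (Y(g) = -6 + (g + g)*(g + g) = -6 + (2*g)*(2*g) = -6 + 4*g²)
S(F) + Y(W) = -10 + (-6 + 4*5²) = -10 + (-6 + 4*25) = -10 + (-6 + 100) = -10 + 94 = 84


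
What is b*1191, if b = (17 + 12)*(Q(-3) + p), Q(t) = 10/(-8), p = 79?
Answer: 10741629/4 ≈ 2.6854e+6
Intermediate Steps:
Q(t) = -5/4 (Q(t) = 10*(-1/8) = -5/4)
b = 9019/4 (b = (17 + 12)*(-5/4 + 79) = 29*(311/4) = 9019/4 ≈ 2254.8)
b*1191 = (9019/4)*1191 = 10741629/4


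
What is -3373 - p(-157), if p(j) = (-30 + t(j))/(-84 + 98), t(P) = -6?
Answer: -23593/7 ≈ -3370.4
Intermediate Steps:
p(j) = -18/7 (p(j) = (-30 - 6)/(-84 + 98) = -36/14 = -36*1/14 = -18/7)
-3373 - p(-157) = -3373 - 1*(-18/7) = -3373 + 18/7 = -23593/7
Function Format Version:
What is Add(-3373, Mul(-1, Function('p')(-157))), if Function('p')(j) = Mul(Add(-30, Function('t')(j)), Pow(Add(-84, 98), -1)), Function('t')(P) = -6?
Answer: Rational(-23593, 7) ≈ -3370.4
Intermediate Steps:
Function('p')(j) = Rational(-18, 7) (Function('p')(j) = Mul(Add(-30, -6), Pow(Add(-84, 98), -1)) = Mul(-36, Pow(14, -1)) = Mul(-36, Rational(1, 14)) = Rational(-18, 7))
Add(-3373, Mul(-1, Function('p')(-157))) = Add(-3373, Mul(-1, Rational(-18, 7))) = Add(-3373, Rational(18, 7)) = Rational(-23593, 7)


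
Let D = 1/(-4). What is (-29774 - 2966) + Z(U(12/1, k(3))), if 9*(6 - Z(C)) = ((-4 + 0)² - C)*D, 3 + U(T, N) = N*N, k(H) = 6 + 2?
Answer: -130941/4 ≈ -32735.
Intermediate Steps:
k(H) = 8
D = -¼ ≈ -0.25000
U(T, N) = -3 + N² (U(T, N) = -3 + N*N = -3 + N²)
Z(C) = 58/9 - C/36 (Z(C) = 6 - ((-4 + 0)² - C)*(-1)/(9*4) = 6 - ((-4)² - C)*(-1)/(9*4) = 6 - (16 - C)*(-1)/(9*4) = 6 - (-4 + C/4)/9 = 6 + (4/9 - C/36) = 58/9 - C/36)
(-29774 - 2966) + Z(U(12/1, k(3))) = (-29774 - 2966) + (58/9 - (-3 + 8²)/36) = -32740 + (58/9 - (-3 + 64)/36) = -32740 + (58/9 - 1/36*61) = -32740 + (58/9 - 61/36) = -32740 + 19/4 = -130941/4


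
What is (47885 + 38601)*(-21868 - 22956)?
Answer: -3876648464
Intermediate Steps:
(47885 + 38601)*(-21868 - 22956) = 86486*(-44824) = -3876648464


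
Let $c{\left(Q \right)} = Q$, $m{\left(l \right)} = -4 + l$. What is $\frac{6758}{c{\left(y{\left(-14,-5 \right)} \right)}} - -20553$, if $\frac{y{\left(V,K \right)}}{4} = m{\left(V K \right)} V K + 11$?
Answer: $\frac{190365265}{9262} \approx 20553.0$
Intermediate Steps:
$y{\left(V,K \right)} = 44 + 4 K V \left(-4 + K V\right)$ ($y{\left(V,K \right)} = 4 \left(\left(-4 + V K\right) V K + 11\right) = 4 \left(\left(-4 + K V\right) V K + 11\right) = 4 \left(V \left(-4 + K V\right) K + 11\right) = 4 \left(K V \left(-4 + K V\right) + 11\right) = 4 \left(11 + K V \left(-4 + K V\right)\right) = 44 + 4 K V \left(-4 + K V\right)$)
$\frac{6758}{c{\left(y{\left(-14,-5 \right)} \right)}} - -20553 = \frac{6758}{44 + 4 \left(-5\right) \left(-14\right) \left(-4 - -70\right)} - -20553 = \frac{6758}{44 + 4 \left(-5\right) \left(-14\right) \left(-4 + 70\right)} + 20553 = \frac{6758}{44 + 4 \left(-5\right) \left(-14\right) 66} + 20553 = \frac{6758}{44 + 18480} + 20553 = \frac{6758}{18524} + 20553 = 6758 \cdot \frac{1}{18524} + 20553 = \frac{3379}{9262} + 20553 = \frac{190365265}{9262}$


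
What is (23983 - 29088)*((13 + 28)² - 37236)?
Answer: 181508275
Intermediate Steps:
(23983 - 29088)*((13 + 28)² - 37236) = -5105*(41² - 37236) = -5105*(1681 - 37236) = -5105*(-35555) = 181508275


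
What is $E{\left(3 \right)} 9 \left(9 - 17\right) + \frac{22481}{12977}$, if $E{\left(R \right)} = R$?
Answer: $- \frac{2780551}{12977} \approx -214.27$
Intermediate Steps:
$E{\left(3 \right)} 9 \left(9 - 17\right) + \frac{22481}{12977} = 3 \cdot 9 \left(9 - 17\right) + \frac{22481}{12977} = 27 \left(9 - 17\right) + 22481 \cdot \frac{1}{12977} = 27 \left(-8\right) + \frac{22481}{12977} = -216 + \frac{22481}{12977} = - \frac{2780551}{12977}$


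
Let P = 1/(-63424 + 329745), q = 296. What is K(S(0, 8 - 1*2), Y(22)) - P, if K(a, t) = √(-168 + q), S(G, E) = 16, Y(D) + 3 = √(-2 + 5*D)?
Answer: -1/266321 + 8*√2 ≈ 11.314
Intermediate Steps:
Y(D) = -3 + √(-2 + 5*D)
P = 1/266321 ≈ 3.7549e-6
K(a, t) = 8*√2 (K(a, t) = √(-168 + 296) = √128 = 8*√2)
K(S(0, 8 - 1*2), Y(22)) - P = 8*√2 - 1*1/266321 = 8*√2 - 1/266321 = -1/266321 + 8*√2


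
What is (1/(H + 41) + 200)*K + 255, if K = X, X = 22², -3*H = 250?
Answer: 12324533/127 ≈ 97044.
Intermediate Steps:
H = -250/3 (H = -⅓*250 = -250/3 ≈ -83.333)
X = 484
K = 484
(1/(H + 41) + 200)*K + 255 = (1/(-250/3 + 41) + 200)*484 + 255 = (1/(-127/3) + 200)*484 + 255 = (-3/127 + 200)*484 + 255 = (25397/127)*484 + 255 = 12292148/127 + 255 = 12324533/127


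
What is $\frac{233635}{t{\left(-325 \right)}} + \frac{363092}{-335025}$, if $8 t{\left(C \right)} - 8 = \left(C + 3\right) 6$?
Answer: $- \frac{156721779002}{161147025} \approx -972.54$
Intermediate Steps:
$t{\left(C \right)} = \frac{13}{4} + \frac{3 C}{4}$ ($t{\left(C \right)} = 1 + \frac{\left(C + 3\right) 6}{8} = 1 + \frac{\left(3 + C\right) 6}{8} = 1 + \frac{18 + 6 C}{8} = 1 + \left(\frac{9}{4} + \frac{3 C}{4}\right) = \frac{13}{4} + \frac{3 C}{4}$)
$\frac{233635}{t{\left(-325 \right)}} + \frac{363092}{-335025} = \frac{233635}{\frac{13}{4} + \frac{3}{4} \left(-325\right)} + \frac{363092}{-335025} = \frac{233635}{\frac{13}{4} - \frac{975}{4}} + 363092 \left(- \frac{1}{335025}\right) = \frac{233635}{- \frac{481}{2}} - \frac{363092}{335025} = 233635 \left(- \frac{2}{481}\right) - \frac{363092}{335025} = - \frac{467270}{481} - \frac{363092}{335025} = - \frac{156721779002}{161147025}$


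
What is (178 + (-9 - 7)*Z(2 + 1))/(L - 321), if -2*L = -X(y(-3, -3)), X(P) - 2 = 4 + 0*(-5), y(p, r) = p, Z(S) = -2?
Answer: -35/53 ≈ -0.66038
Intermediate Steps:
X(P) = 6 (X(P) = 2 + (4 + 0*(-5)) = 2 + (4 + 0) = 2 + 4 = 6)
L = 3 (L = -(-1)*6/2 = -1/2*(-6) = 3)
(178 + (-9 - 7)*Z(2 + 1))/(L - 321) = (178 + (-9 - 7)*(-2))/(3 - 321) = (178 - 16*(-2))/(-318) = (178 + 32)*(-1/318) = 210*(-1/318) = -35/53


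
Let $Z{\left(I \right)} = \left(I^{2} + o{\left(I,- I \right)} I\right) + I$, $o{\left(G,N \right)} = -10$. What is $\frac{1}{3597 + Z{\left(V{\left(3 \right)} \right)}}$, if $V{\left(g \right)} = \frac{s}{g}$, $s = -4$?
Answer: $\frac{9}{32497} \approx 0.00027695$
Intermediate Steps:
$V{\left(g \right)} = - \frac{4}{g}$
$Z{\left(I \right)} = I^{2} - 9 I$ ($Z{\left(I \right)} = \left(I^{2} - 10 I\right) + I = I^{2} - 9 I$)
$\frac{1}{3597 + Z{\left(V{\left(3 \right)} \right)}} = \frac{1}{3597 + - \frac{4}{3} \left(-9 - \frac{4}{3}\right)} = \frac{1}{3597 + \left(-4\right) \frac{1}{3} \left(-9 - \frac{4}{3}\right)} = \frac{1}{3597 - \frac{4 \left(-9 - \frac{4}{3}\right)}{3}} = \frac{1}{3597 - - \frac{124}{9}} = \frac{1}{3597 + \frac{124}{9}} = \frac{1}{\frac{32497}{9}} = \frac{9}{32497}$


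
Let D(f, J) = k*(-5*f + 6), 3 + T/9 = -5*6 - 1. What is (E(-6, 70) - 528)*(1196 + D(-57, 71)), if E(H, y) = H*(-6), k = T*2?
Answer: 87032832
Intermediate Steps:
T = -306 (T = -27 + 9*(-5*6 - 1) = -27 + 9*(-30 - 1) = -27 + 9*(-31) = -27 - 279 = -306)
k = -612 (k = -306*2 = -612)
E(H, y) = -6*H
D(f, J) = -3672 + 3060*f (D(f, J) = -612*(-5*f + 6) = -612*(6 - 5*f) = -3672 + 3060*f)
(E(-6, 70) - 528)*(1196 + D(-57, 71)) = (-6*(-6) - 528)*(1196 + (-3672 + 3060*(-57))) = (36 - 528)*(1196 + (-3672 - 174420)) = -492*(1196 - 178092) = -492*(-176896) = 87032832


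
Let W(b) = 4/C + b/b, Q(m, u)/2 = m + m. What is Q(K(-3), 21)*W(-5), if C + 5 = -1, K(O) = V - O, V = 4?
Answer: 28/3 ≈ 9.3333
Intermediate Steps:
K(O) = 4 - O
C = -6 (C = -5 - 1 = -6)
Q(m, u) = 4*m (Q(m, u) = 2*(m + m) = 2*(2*m) = 4*m)
W(b) = ⅓ (W(b) = 4/(-6) + b/b = 4*(-⅙) + 1 = -⅔ + 1 = ⅓)
Q(K(-3), 21)*W(-5) = (4*(4 - 1*(-3)))*(⅓) = (4*(4 + 3))*(⅓) = (4*7)*(⅓) = 28*(⅓) = 28/3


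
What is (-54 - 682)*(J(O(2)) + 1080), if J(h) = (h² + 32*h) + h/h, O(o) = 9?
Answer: -1067200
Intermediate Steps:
J(h) = 1 + h² + 32*h (J(h) = (h² + 32*h) + 1 = 1 + h² + 32*h)
(-54 - 682)*(J(O(2)) + 1080) = (-54 - 682)*((1 + 9² + 32*9) + 1080) = -736*((1 + 81 + 288) + 1080) = -736*(370 + 1080) = -736*1450 = -1067200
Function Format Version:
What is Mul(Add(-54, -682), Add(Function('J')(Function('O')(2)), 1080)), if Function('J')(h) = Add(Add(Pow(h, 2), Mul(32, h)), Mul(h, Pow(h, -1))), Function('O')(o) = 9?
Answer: -1067200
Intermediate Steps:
Function('J')(h) = Add(1, Pow(h, 2), Mul(32, h)) (Function('J')(h) = Add(Add(Pow(h, 2), Mul(32, h)), 1) = Add(1, Pow(h, 2), Mul(32, h)))
Mul(Add(-54, -682), Add(Function('J')(Function('O')(2)), 1080)) = Mul(Add(-54, -682), Add(Add(1, Pow(9, 2), Mul(32, 9)), 1080)) = Mul(-736, Add(Add(1, 81, 288), 1080)) = Mul(-736, Add(370, 1080)) = Mul(-736, 1450) = -1067200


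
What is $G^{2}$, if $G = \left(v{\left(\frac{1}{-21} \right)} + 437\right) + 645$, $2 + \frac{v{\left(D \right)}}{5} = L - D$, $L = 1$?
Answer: $\frac{511754884}{441} \approx 1.1604 \cdot 10^{6}$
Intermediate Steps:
$v{\left(D \right)} = -5 - 5 D$ ($v{\left(D \right)} = -10 + 5 \left(1 - D\right) = -10 - \left(-5 + 5 D\right) = -5 - 5 D$)
$G = \frac{22622}{21}$ ($G = \left(\left(-5 - \frac{5}{-21}\right) + 437\right) + 645 = \left(\left(-5 - - \frac{5}{21}\right) + 437\right) + 645 = \left(\left(-5 + \frac{5}{21}\right) + 437\right) + 645 = \left(- \frac{100}{21} + 437\right) + 645 = \frac{9077}{21} + 645 = \frac{22622}{21} \approx 1077.2$)
$G^{2} = \left(\frac{22622}{21}\right)^{2} = \frac{511754884}{441}$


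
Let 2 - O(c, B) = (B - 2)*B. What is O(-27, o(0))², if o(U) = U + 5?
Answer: 169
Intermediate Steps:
o(U) = 5 + U
O(c, B) = 2 - B*(-2 + B) (O(c, B) = 2 - (B - 2)*B = 2 - (-2 + B)*B = 2 - B*(-2 + B))
O(-27, o(0))² = (2 - (5 + 0)² + 2*(5 + 0))² = (2 - 1*5² + 2*5)² = (2 - 1*25 + 10)² = (2 - 25 + 10)² = (-13)² = 169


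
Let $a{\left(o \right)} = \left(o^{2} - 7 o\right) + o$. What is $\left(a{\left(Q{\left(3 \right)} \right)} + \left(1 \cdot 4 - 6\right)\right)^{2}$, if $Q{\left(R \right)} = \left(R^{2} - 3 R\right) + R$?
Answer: $121$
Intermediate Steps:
$Q{\left(R \right)} = R^{2} - 2 R$
$a{\left(o \right)} = o^{2} - 6 o$
$\left(a{\left(Q{\left(3 \right)} \right)} + \left(1 \cdot 4 - 6\right)\right)^{2} = \left(3 \left(-2 + 3\right) \left(-6 + 3 \left(-2 + 3\right)\right) + \left(1 \cdot 4 - 6\right)\right)^{2} = \left(3 \cdot 1 \left(-6 + 3 \cdot 1\right) + \left(4 - 6\right)\right)^{2} = \left(3 \left(-6 + 3\right) - 2\right)^{2} = \left(3 \left(-3\right) - 2\right)^{2} = \left(-9 - 2\right)^{2} = \left(-11\right)^{2} = 121$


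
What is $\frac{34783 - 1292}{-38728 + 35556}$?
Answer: $- \frac{33491}{3172} \approx -10.558$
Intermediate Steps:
$\frac{34783 - 1292}{-38728 + 35556} = \frac{33491}{-3172} = 33491 \left(- \frac{1}{3172}\right) = - \frac{33491}{3172}$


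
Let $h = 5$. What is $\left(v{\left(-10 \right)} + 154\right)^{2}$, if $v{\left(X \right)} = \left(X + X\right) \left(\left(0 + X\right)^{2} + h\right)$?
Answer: $3786916$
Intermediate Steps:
$v{\left(X \right)} = 2 X \left(5 + X^{2}\right)$ ($v{\left(X \right)} = \left(X + X\right) \left(\left(0 + X\right)^{2} + 5\right) = 2 X \left(X^{2} + 5\right) = 2 X \left(5 + X^{2}\right)$)
$\left(v{\left(-10 \right)} + 154\right)^{2} = \left(2 \left(-10\right) \left(5 + \left(-10\right)^{2}\right) + 154\right)^{2} = \left(2 \left(-10\right) \left(5 + 100\right) + 154\right)^{2} = \left(2 \left(-10\right) 105 + 154\right)^{2} = \left(-2100 + 154\right)^{2} = \left(-1946\right)^{2} = 3786916$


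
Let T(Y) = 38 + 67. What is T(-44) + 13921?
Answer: 14026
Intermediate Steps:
T(Y) = 105
T(-44) + 13921 = 105 + 13921 = 14026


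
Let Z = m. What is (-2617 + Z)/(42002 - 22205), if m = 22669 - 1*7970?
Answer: 12082/19797 ≈ 0.61029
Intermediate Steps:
m = 14699 (m = 22669 - 7970 = 14699)
Z = 14699
(-2617 + Z)/(42002 - 22205) = (-2617 + 14699)/(42002 - 22205) = 12082/19797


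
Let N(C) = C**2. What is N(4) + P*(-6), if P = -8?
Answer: 64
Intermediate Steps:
N(4) + P*(-6) = 4**2 - 8*(-6) = 16 + 48 = 64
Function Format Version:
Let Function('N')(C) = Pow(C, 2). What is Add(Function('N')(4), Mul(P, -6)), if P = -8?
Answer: 64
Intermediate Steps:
Add(Function('N')(4), Mul(P, -6)) = Add(Pow(4, 2), Mul(-8, -6)) = Add(16, 48) = 64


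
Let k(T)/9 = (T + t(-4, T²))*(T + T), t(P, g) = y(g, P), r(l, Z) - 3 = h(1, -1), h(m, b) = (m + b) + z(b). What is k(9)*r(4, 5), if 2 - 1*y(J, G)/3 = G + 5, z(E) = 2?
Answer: 9720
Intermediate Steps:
h(m, b) = 2 + b + m (h(m, b) = (m + b) + 2 = (b + m) + 2 = 2 + b + m)
r(l, Z) = 5 (r(l, Z) = 3 + (2 - 1 + 1) = 3 + 2 = 5)
y(J, G) = -9 - 3*G (y(J, G) = 6 - 3*(G + 5) = 6 - 3*(5 + G) = 6 + (-15 - 3*G) = -9 - 3*G)
t(P, g) = -9 - 3*P
k(T) = 18*T*(3 + T) (k(T) = 9*((T + (-9 - 3*(-4)))*(T + T)) = 9*((T + (-9 + 12))*(2*T)) = 9*((T + 3)*(2*T)) = 9*((3 + T)*(2*T)) = 9*(2*T*(3 + T)) = 18*T*(3 + T))
k(9)*r(4, 5) = (18*9*(3 + 9))*5 = (18*9*12)*5 = 1944*5 = 9720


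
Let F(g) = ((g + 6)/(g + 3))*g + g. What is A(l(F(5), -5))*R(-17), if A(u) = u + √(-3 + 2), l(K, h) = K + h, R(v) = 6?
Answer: 165/4 + 6*I ≈ 41.25 + 6.0*I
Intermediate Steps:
F(g) = g + g*(6 + g)/(3 + g) (F(g) = ((6 + g)/(3 + g))*g + g = g*(6 + g)/(3 + g) + g = g + g*(6 + g)/(3 + g))
A(u) = I + u (A(u) = u + √(-1) = u + I = I + u)
A(l(F(5), -5))*R(-17) = (I + (5*(9 + 2*5)/(3 + 5) - 5))*6 = (I + (5*(9 + 10)/8 - 5))*6 = (I + (5*(⅛)*19 - 5))*6 = (I + (95/8 - 5))*6 = (I + 55/8)*6 = (55/8 + I)*6 = 165/4 + 6*I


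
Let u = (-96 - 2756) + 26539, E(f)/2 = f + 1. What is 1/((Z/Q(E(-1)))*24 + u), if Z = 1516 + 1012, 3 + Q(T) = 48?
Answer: 15/375529 ≈ 3.9944e-5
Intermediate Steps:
E(f) = 2 + 2*f (E(f) = 2*(f + 1) = 2*(1 + f) = 2 + 2*f)
Q(T) = 45 (Q(T) = -3 + 48 = 45)
Z = 2528
u = 23687 (u = -2852 + 26539 = 23687)
1/((Z/Q(E(-1)))*24 + u) = 1/((2528/45)*24 + 23687) = 1/(20224/15 + 23687) = 1/(375529/15) = 15/375529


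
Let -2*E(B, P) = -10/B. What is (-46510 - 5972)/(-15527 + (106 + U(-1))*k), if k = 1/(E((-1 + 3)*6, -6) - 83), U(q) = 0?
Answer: 52009662/15388529 ≈ 3.3798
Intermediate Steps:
E(B, P) = 5/B (E(B, P) = -(-5)/B = 5/B)
k = -12/991 (k = 1/(5/(((-1 + 3)*6)) - 83) = 1/(5/((2*6)) - 83) = 1/(5/12 - 83) = 1/(-991/12) = -12/991 ≈ -0.012109)
(-46510 - 5972)/(-15527 + (106 + U(-1))*k) = (-46510 - 5972)/(-15527 + (106 + 0)*(-12/991)) = -52482/(-15527 + 106*(-12/991)) = -52482/(-15527 - 1272/991) = -52482/(-15388529/991) = -52482*(-991/15388529) = 52009662/15388529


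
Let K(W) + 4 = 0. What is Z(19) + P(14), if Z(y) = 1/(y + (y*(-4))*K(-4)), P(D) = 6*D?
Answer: 27133/323 ≈ 84.003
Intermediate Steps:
K(W) = -4 (K(W) = -4 + 0 = -4)
Z(y) = 1/(17*y) (Z(y) = 1/(y + (y*(-4))*(-4)) = 1/(y - 4*y*(-4)) = 1/(y + 16*y) = 1/(17*y))
Z(19) + P(14) = (1/17)/19 + 6*14 = (1/17)*(1/19) + 84 = 1/323 + 84 = 27133/323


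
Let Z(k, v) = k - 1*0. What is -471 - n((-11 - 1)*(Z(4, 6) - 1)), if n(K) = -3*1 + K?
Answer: -432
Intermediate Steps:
Z(k, v) = k (Z(k, v) = k + 0 = k)
n(K) = -3 + K
-471 - n((-11 - 1)*(Z(4, 6) - 1)) = -471 - (-3 + (-11 - 1)*(4 - 1)) = -471 - (-3 - 12*3) = -471 - (-3 - 36) = -471 - 1*(-39) = -471 + 39 = -432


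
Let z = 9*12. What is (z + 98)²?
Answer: 42436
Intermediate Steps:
z = 108
(z + 98)² = (108 + 98)² = 206² = 42436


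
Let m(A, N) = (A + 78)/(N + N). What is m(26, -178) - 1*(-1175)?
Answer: 104549/89 ≈ 1174.7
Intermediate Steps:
m(A, N) = (78 + A)/(2*N) (m(A, N) = (78 + A)/((2*N)) = (78 + A)*(1/(2*N)) = (78 + A)/(2*N))
m(26, -178) - 1*(-1175) = (½)*(78 + 26)/(-178) - 1*(-1175) = (½)*(-1/178)*104 + 1175 = -26/89 + 1175 = 104549/89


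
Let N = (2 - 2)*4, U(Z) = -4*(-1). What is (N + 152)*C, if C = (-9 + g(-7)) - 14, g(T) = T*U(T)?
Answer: -7752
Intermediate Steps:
U(Z) = 4
g(T) = 4*T (g(T) = T*4 = 4*T)
C = -51 (C = (-9 + 4*(-7)) - 14 = (-9 - 28) - 14 = -37 - 14 = -51)
N = 0 (N = 0*4 = 0)
(N + 152)*C = (0 + 152)*(-51) = 152*(-51) = -7752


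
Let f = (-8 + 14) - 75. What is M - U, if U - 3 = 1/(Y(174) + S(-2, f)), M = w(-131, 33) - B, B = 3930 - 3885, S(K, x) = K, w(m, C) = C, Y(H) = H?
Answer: -2581/172 ≈ -15.006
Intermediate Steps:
f = -69 (f = 6 - 75 = -69)
B = 45
M = -12 (M = 33 - 1*45 = 33 - 45 = -12)
U = 517/172 (U = 3 + 1/(174 - 2) = 3 + 1/172 = 517/172 ≈ 3.0058)
M - U = -12 - 1*517/172 = -12 - 517/172 = -2581/172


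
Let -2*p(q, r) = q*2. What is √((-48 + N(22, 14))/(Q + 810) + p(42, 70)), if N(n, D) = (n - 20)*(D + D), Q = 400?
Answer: I*√127030/55 ≈ 6.4802*I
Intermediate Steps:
N(n, D) = 2*D*(-20 + n) (N(n, D) = (-20 + n)*(2*D) = 2*D*(-20 + n))
p(q, r) = -q (p(q, r) = -q*2/2 = -q)
√((-48 + N(22, 14))/(Q + 810) + p(42, 70)) = √((-48 + 2*14*(-20 + 22))/(400 + 810) - 1*42) = √((-48 + 2*14*2)/1210 - 42) = √((-48 + 56)*(1/1210) - 42) = √(8*(1/1210) - 42) = √(4/605 - 42) = √(-25406/605) = I*√127030/55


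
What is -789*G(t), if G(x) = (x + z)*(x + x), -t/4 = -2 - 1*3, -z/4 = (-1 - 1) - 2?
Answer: -1136160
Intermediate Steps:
z = 16 (z = -4*((-1 - 1) - 2) = -4*(-2 - 2) = -4*(-4) = 16)
t = 20 (t = -4*(-2 - 1*3) = -4*(-2 - 3) = -4*(-5) = 20)
G(x) = 2*x*(16 + x) (G(x) = (x + 16)*(x + x) = (16 + x)*(2*x) = 2*x*(16 + x))
-789*G(t) = -1578*20*(16 + 20) = -1578*20*36 = -789*1440 = -1136160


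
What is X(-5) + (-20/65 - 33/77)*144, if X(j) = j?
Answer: -10103/91 ≈ -111.02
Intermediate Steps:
X(-5) + (-20/65 - 33/77)*144 = -5 + (-20/65 - 33/77)*144 = -5 + (-20*1/65 - 33*1/77)*144 = -5 + (-4/13 - 3/7)*144 = -5 - 67/91*144 = -5 - 9648/91 = -10103/91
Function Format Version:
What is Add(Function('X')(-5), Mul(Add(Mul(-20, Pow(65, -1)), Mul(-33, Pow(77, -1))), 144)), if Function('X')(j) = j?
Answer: Rational(-10103, 91) ≈ -111.02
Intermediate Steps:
Add(Function('X')(-5), Mul(Add(Mul(-20, Pow(65, -1)), Mul(-33, Pow(77, -1))), 144)) = Add(-5, Mul(Add(Mul(-20, Pow(65, -1)), Mul(-33, Pow(77, -1))), 144)) = Add(-5, Mul(Add(Mul(-20, Rational(1, 65)), Mul(-33, Rational(1, 77))), 144)) = Add(-5, Mul(Add(Rational(-4, 13), Rational(-3, 7)), 144)) = Add(-5, Mul(Rational(-67, 91), 144)) = Add(-5, Rational(-9648, 91)) = Rational(-10103, 91)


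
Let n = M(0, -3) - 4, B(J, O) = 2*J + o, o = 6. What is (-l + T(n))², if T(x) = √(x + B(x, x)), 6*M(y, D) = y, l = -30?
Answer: (30 + I*√6)² ≈ 894.0 + 146.97*I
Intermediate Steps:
M(y, D) = y/6
B(J, O) = 6 + 2*J (B(J, O) = 2*J + 6 = 6 + 2*J)
n = -4 (n = (⅙)*0 - 4 = 0 - 4 = -4)
T(x) = √(6 + 3*x) (T(x) = √(x + (6 + 2*x)) = √(6 + 3*x))
(-l + T(n))² = (-1*(-30) + √(6 + 3*(-4)))² = (30 + √(6 - 12))² = (30 + √(-6))² = (30 + I*√6)²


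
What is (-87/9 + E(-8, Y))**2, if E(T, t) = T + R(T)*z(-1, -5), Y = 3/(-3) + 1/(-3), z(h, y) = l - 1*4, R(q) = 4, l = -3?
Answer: 18769/9 ≈ 2085.4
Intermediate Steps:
z(h, y) = -7 (z(h, y) = -3 - 1*4 = -3 - 4 = -7)
Y = -4/3 (Y = 3*(-1/3) + 1*(-1/3) = -1 - 1/3 = -4/3 ≈ -1.3333)
E(T, t) = -28 + T (E(T, t) = T + 4*(-7) = T - 28 = -28 + T)
(-87/9 + E(-8, Y))**2 = (-87/9 + (-28 - 8))**2 = (-87*1/9 - 36)**2 = (-29/3 - 36)**2 = (-137/3)**2 = 18769/9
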